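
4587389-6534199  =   - 1946810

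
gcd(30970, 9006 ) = 38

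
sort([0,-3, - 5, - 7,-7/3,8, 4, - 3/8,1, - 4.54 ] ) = [ - 7, - 5, - 4.54,  -  3, - 7/3,-3/8,0,1,4, 8 ] 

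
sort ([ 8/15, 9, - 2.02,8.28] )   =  [-2.02, 8/15,8.28, 9]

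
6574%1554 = 358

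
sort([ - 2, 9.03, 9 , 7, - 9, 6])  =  [ - 9,- 2, 6, 7 , 9,  9.03] 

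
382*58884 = 22493688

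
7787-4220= 3567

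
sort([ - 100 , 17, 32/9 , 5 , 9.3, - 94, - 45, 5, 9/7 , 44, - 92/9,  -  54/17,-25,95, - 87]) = [ - 100,- 94,-87,- 45, - 25, - 92/9, - 54/17 , 9/7,32/9,5, 5 , 9.3, 17,44, 95]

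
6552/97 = 67+53/97 = 67.55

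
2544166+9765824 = 12309990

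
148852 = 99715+49137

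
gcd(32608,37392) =16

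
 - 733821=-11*66711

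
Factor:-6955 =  - 5^1*13^1*107^1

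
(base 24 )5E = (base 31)4A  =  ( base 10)134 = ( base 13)A4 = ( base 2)10000110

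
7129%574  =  241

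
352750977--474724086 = 827475063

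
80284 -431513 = -351229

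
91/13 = 7 = 7.00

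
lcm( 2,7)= 14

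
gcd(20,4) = 4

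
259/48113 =259/48113 = 0.01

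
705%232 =9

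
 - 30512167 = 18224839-48737006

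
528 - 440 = 88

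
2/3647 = 2/3647 = 0.00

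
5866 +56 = 5922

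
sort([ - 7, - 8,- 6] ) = [-8, - 7,-6]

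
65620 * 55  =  3609100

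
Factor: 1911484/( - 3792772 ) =-477871/948193= - 23^1*43^(  -  1) *79^1*263^1*22051^( - 1 )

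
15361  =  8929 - -6432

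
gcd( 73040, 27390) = 9130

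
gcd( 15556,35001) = 3889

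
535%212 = 111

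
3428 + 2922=6350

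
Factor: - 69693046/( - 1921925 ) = 2^1*5^( - 2 )*59^( - 1)*1303^( - 1)*34846523^1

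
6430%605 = 380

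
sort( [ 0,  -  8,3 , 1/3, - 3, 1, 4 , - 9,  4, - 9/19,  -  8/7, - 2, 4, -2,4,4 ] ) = [  -  9, - 8, - 3, - 2,  -  2, - 8/7,  -  9/19,0,1/3, 1,3,  4,4,4,4,4] 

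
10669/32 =333 + 13/32 = 333.41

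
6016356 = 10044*599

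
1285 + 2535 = 3820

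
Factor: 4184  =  2^3*523^1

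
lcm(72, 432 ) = 432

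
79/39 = 2 + 1/39 =2.03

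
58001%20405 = 17191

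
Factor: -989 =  - 23^1*43^1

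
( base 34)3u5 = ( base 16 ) 118d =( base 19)C89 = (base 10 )4493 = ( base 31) 4KT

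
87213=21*4153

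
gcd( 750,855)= 15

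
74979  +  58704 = 133683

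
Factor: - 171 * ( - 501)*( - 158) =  - 2^1 * 3^3  *19^1*79^1*167^1 = - 13536018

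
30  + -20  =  10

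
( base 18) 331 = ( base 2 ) 10000000011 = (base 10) 1027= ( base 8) 2003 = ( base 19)2g1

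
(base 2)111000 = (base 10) 56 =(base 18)32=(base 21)2e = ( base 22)2C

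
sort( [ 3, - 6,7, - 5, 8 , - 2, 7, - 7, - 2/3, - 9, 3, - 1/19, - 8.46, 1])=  [ - 9 , - 8.46, - 7, - 6, - 5, - 2,-2/3,-1/19,  1, 3, 3,7, 7,8 ] 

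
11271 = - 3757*( - 3)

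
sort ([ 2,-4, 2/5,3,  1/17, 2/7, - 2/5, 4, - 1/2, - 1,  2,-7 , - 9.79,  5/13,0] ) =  [ - 9.79,- 7,-4, - 1,- 1/2, - 2/5 , 0,1/17, 2/7, 5/13, 2/5,  2 , 2,3,4 ]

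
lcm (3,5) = 15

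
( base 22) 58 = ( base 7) 226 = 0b1110110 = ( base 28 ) 46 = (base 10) 118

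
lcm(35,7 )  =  35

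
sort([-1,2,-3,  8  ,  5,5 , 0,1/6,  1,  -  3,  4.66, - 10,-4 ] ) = [ - 10, - 4,-3,-3,- 1,0, 1/6,1, 2,4.66, 5,5, 8]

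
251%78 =17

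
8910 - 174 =8736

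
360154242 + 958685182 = 1318839424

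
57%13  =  5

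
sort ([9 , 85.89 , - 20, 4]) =[  -  20, 4,  9,85.89]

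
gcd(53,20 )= 1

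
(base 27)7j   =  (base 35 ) 5x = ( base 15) DD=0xD0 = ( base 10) 208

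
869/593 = 1 + 276/593=1.47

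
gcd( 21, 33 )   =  3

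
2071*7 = 14497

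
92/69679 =92/69679 = 0.00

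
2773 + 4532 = 7305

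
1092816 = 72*15178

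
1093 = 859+234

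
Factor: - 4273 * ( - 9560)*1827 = 2^3 * 3^2*5^1*7^1*29^1*239^1 * 4273^1 =74632730760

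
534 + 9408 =9942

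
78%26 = 0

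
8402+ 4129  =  12531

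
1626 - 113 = 1513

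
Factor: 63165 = 3^1*5^1*4211^1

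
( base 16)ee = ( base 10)238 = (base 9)284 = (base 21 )b7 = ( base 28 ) 8E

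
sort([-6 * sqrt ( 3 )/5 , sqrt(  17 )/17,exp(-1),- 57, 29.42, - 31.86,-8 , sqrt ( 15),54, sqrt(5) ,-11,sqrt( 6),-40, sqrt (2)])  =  [ - 57,-40, - 31.86,-11, - 8,  -  6*sqrt( 3 ) /5, sqrt( 17)/17,exp(- 1),sqrt( 2),sqrt(5 ),sqrt( 6), sqrt( 15 ),  29.42,54]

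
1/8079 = 1/8079 = 0.00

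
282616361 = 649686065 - 367069704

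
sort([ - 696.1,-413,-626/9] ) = [  -  696.1 ,  -  413,-626/9]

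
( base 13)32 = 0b101001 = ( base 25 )1g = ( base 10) 41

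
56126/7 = 8018 = 8018.00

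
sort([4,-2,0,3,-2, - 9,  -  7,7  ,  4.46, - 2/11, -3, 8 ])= [ - 9, - 7, - 3,-2,  -  2,-2/11,0,3, 4 , 4.46,7, 8]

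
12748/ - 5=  - 12748/5 =- 2549.60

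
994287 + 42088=1036375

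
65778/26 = 2529 + 12/13 =2529.92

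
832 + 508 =1340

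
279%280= 279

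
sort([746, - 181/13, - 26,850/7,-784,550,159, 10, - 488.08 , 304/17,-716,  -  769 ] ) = [-784, - 769, - 716,  -  488.08, - 26, - 181/13,10,304/17, 850/7, 159,550 , 746]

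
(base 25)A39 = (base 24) anm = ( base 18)119g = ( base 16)18be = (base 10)6334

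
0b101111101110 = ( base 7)11622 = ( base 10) 3054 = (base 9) 4163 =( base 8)5756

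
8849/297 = 8849/297= 29.79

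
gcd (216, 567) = 27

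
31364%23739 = 7625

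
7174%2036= 1066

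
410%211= 199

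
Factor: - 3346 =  - 2^1*7^1*239^1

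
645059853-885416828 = -240356975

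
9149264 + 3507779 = 12657043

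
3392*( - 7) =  - 23744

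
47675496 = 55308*862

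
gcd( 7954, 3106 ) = 2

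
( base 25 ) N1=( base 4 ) 21000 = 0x240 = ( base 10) 576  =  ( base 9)710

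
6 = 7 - 1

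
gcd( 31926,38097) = 51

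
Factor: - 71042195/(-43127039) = 5^1*7^1* 41^( - 1)*59^1  *34403^1 * 1051879^( - 1 )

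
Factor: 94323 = 3^1*23^1*1367^1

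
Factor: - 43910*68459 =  - 3006034690 = - 2^1*5^1*17^1*4027^1 * 4391^1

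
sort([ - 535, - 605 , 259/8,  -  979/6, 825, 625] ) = [ - 605, - 535,-979/6, 259/8, 625, 825]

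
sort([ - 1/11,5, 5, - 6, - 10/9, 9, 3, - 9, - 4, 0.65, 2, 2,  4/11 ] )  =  [ - 9, - 6,-4,- 10/9, - 1/11, 4/11 , 0.65, 2,2, 3,5, 5,9]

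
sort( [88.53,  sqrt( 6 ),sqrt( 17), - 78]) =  [  -  78, sqrt (6 ),sqrt( 17),88.53]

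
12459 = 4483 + 7976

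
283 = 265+18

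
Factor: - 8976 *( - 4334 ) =2^5*3^1*11^2*17^1*197^1  =  38901984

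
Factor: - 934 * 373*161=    - 2^1*7^1 * 23^1* 373^1 *467^1=- 56089502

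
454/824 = 227/412=0.55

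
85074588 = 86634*982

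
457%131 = 64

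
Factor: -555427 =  - 19^1 * 23^1*31^1*41^1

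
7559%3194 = 1171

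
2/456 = 1/228 = 0.00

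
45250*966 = 43711500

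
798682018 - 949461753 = -150779735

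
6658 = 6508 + 150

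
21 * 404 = 8484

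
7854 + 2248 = 10102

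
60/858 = 10/143=0.07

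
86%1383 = 86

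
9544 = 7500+2044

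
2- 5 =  - 3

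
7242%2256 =474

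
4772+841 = 5613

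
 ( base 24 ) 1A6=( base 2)1100110110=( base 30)rc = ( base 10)822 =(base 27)13C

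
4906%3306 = 1600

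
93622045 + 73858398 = 167480443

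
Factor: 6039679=6039679^1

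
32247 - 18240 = 14007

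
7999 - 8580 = -581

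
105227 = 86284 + 18943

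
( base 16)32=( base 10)50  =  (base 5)200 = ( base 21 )28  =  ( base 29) 1L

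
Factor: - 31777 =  - 43^1 *739^1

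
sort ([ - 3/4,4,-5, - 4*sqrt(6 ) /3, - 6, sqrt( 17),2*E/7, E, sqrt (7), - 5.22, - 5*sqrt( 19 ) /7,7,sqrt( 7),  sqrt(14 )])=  [ - 6 ,-5.22, - 5,  -  4*sqrt( 6 )/3, - 5*sqrt( 19)/7, - 3/4, 2*E/7, sqrt( 7),sqrt( 7 ),E, sqrt(  14), 4,sqrt( 17),7]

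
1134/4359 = 378/1453  =  0.26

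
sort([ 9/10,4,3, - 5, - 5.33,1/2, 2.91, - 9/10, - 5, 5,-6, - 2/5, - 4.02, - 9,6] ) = [ -9, - 6, - 5.33,-5, - 5, - 4.02,-9/10, - 2/5, 1/2, 9/10, 2.91,3,  4, 5,6] 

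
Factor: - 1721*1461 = -3^1*487^1 * 1721^1 = - 2514381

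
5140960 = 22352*230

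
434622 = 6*72437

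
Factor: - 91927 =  - 11^1 * 61^1*137^1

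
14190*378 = 5363820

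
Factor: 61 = 61^1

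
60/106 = 30/53 = 0.57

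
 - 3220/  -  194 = 1610/97 = 16.60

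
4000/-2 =-2000/1 =-2000.00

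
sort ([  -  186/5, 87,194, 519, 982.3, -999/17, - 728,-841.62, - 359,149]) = [ - 841.62,  -  728, - 359, -999/17, - 186/5 , 87, 149,194,519, 982.3] 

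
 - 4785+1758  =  -3027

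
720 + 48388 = 49108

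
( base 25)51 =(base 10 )126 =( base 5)1001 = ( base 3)11200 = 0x7e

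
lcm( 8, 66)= 264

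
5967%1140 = 267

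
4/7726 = 2/3863 = 0.00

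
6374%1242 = 164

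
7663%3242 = 1179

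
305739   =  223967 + 81772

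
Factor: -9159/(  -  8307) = 43/39 = 3^( - 1)*13^(-1 ) * 43^1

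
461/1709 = 461/1709 = 0.27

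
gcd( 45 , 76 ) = 1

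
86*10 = 860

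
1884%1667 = 217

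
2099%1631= 468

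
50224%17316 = 15592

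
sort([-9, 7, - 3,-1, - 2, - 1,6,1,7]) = [ - 9, - 3, - 2,-1, - 1,1, 6,7,7]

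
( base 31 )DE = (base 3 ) 120110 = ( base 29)EB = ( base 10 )417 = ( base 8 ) 641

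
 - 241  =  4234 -4475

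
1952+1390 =3342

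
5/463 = 5/463 = 0.01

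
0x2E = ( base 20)26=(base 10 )46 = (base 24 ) 1M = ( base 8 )56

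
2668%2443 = 225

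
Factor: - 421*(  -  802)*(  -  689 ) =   -  232635338 = -  2^1*13^1*53^1*401^1*421^1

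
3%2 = 1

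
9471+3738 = 13209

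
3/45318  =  1/15106= 0.00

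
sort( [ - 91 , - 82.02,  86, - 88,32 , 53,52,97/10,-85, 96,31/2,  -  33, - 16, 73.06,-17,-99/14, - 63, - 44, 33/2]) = [ - 91, - 88,  -  85, - 82.02, - 63, - 44, - 33, - 17 ,-16, - 99/14,97/10,31/2, 33/2, 32,52,53,73.06,86,96]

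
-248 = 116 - 364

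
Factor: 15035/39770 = 31/82 =2^( - 1 )*31^1*41^( - 1)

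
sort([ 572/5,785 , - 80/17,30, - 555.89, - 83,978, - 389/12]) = [ - 555.89,  -  83,  -  389/12 , - 80/17,30 , 572/5,  785, 978 ]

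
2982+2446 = 5428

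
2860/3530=286/353 = 0.81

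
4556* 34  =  154904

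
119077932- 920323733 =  - 801245801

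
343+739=1082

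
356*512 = 182272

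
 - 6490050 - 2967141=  - 9457191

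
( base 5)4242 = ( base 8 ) 1074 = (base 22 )140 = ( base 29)jl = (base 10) 572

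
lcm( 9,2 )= 18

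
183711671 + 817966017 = 1001677688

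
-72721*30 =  - 2181630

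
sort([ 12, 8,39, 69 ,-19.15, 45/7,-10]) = [ - 19.15, -10, 45/7,  8,12,  39, 69]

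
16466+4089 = 20555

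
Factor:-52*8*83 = - 34528= - 2^5*13^1*83^1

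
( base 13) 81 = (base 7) 210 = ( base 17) 63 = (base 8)151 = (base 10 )105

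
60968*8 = 487744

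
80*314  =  25120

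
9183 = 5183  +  4000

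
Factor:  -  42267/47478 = -2^(  -  1 )*41^( - 1)*73^1  =  - 73/82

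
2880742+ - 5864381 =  - 2983639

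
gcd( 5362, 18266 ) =2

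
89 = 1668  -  1579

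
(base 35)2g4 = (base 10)3014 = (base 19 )86c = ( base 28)3NI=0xbc6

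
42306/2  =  21153 = 21153.00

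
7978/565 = 14+68/565= 14.12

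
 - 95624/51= - 1875+1/51= -  1874.98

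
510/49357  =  510/49357  =  0.01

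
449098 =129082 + 320016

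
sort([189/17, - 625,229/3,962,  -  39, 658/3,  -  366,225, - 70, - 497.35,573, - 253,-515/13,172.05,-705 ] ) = [-705, -625, - 497.35, - 366, - 253, - 70, - 515/13, - 39, 189/17, 229/3,172.05, 658/3,225, 573, 962]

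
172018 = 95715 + 76303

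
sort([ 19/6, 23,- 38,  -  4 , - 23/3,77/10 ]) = [ - 38,- 23/3 , - 4,19/6 , 77/10, 23] 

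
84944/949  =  84944/949 = 89.51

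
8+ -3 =5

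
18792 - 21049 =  - 2257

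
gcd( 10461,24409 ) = 3487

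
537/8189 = 537/8189 = 0.07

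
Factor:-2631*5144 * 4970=- 2^4*3^1*5^1*7^1*71^1*643^1*877^1 = -  67263304080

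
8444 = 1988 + 6456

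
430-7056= - 6626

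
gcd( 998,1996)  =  998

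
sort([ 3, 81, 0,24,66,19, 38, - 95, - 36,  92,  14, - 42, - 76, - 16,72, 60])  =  [ - 95, - 76,  -  42, - 36, - 16, 0, 3,  14 , 19,  24, 38, 60 , 66,72 , 81, 92 ] 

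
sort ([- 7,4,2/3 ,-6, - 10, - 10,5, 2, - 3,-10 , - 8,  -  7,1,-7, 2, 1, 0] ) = [ - 10 , - 10,  -  10 , - 8, - 7, - 7, - 7, - 6, - 3,0,2/3, 1 , 1,2,2,4,5] 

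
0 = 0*927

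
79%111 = 79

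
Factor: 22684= 2^2 * 53^1*107^1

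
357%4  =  1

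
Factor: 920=2^3 *5^1*23^1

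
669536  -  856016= - 186480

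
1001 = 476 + 525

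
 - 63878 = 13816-77694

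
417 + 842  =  1259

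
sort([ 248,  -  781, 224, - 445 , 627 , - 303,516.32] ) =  [ - 781,-445 , - 303, 224,248, 516.32,627] 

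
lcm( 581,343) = 28469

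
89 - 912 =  - 823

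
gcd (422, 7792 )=2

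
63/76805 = 63/76805 = 0.00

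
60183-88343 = -28160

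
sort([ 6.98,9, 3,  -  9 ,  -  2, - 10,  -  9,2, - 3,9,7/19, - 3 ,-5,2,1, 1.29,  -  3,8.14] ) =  [ - 10, - 9, - 9, - 5, - 3,-3, - 3, - 2,7/19,1, 1.29,2,2,3, 6.98,8.14,9, 9]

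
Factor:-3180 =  - 2^2*3^1 *5^1 * 53^1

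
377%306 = 71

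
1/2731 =1/2731 = 0.00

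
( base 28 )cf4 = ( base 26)ee4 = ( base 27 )dd4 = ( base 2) 10011001101000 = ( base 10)9832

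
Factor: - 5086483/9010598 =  - 2^( - 1) * 19^( - 1)*59^(-1)*4019^( - 1 )*5086483^1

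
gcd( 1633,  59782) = 71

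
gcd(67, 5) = 1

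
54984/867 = 63+121/289 = 63.42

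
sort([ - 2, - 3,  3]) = [ - 3, - 2,3 ]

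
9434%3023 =365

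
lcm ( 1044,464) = 4176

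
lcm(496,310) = 2480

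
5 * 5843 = 29215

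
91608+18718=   110326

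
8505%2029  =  389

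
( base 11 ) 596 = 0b1011000110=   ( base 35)KA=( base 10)710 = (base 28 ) PA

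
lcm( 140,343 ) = 6860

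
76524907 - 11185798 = 65339109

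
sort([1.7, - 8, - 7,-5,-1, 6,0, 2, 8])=[ - 8, - 7, - 5 , - 1 , 0,1.7, 2,6, 8]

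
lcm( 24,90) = 360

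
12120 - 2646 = 9474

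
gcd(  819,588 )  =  21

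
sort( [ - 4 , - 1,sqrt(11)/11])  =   [ -4, -1,sqrt(11)/11] 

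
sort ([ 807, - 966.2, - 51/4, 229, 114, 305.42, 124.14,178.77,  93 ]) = [ - 966.2, - 51/4, 93,114, 124.14, 178.77, 229, 305.42, 807]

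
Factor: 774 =2^1*3^2*43^1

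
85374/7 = 85374/7 = 12196.29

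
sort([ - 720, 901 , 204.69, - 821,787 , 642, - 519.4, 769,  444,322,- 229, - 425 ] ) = [ - 821, - 720, - 519.4 , - 425, - 229, 204.69, 322, 444 , 642, 769, 787,  901]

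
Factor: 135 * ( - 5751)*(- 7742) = 2^1*3^7*5^1*7^2*71^1*79^1 =6010772670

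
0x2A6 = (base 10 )678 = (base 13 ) 402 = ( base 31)LR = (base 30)mi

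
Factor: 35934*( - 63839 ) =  - 2^1*3^1*53^1*113^1*63839^1  =  - 2293990626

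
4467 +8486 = 12953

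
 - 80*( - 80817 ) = 6465360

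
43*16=688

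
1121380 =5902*190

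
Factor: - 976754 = - 2^1 *47^1*10391^1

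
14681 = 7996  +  6685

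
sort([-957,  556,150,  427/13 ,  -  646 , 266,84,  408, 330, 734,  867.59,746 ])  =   [ - 957,-646,  427/13, 84,150, 266, 330,408,556,  734,746,  867.59 ]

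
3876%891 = 312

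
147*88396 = 12994212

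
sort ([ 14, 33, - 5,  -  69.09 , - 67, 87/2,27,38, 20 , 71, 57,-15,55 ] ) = [-69.09 , - 67, - 15, - 5, 14,20,27,33, 38,87/2, 55, 57,71]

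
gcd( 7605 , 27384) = 3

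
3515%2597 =918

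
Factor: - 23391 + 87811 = 64420 = 2^2*5^1*3221^1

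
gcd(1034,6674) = 94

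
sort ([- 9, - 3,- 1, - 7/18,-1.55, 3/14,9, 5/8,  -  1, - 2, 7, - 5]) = [- 9, - 5,-3,-2, - 1.55,  -  1, - 1, - 7/18,3/14,5/8,7,9] 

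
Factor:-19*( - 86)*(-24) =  - 39216 = - 2^4 * 3^1*19^1*43^1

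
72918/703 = 103 + 509/703 = 103.72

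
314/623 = 314/623 = 0.50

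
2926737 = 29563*99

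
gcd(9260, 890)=10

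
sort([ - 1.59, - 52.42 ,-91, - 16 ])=[ - 91, -52.42 , - 16, - 1.59]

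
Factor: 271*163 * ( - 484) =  - 2^2*11^2 * 163^1*271^1  =  - 21379732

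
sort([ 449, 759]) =[ 449,759]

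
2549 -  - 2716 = 5265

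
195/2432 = 195/2432 = 0.08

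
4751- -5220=9971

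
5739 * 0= 0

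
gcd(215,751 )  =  1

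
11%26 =11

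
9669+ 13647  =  23316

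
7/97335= 1/13905= 0.00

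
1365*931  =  1270815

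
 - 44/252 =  - 1  +  52/63 = -  0.17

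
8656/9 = 961+7/9  =  961.78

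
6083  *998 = 6070834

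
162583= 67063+95520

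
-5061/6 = -1687/2 = - 843.50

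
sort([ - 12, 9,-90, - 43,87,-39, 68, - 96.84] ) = [-96.84, - 90, - 43,-39, - 12, 9, 68, 87]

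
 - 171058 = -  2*85529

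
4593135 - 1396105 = 3197030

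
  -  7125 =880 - 8005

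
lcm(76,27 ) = 2052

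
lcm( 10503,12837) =115533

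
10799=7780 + 3019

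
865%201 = 61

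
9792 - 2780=7012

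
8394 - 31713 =-23319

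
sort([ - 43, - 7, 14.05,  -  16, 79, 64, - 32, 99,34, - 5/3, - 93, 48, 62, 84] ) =[ - 93, - 43, - 32, - 16,-7, - 5/3,  14.05,34,48, 62,64, 79, 84 , 99] 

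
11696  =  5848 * 2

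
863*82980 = 71611740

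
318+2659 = 2977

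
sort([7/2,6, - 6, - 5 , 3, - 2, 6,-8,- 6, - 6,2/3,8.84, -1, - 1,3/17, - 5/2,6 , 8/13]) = [ - 8 , - 6, - 6,  -  6, - 5, - 5/2, - 2,-1 ,-1, 3/17, 8/13,2/3, 3,7/2,6,6,6, 8.84]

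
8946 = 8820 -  - 126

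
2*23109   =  46218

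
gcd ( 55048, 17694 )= 1966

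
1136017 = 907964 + 228053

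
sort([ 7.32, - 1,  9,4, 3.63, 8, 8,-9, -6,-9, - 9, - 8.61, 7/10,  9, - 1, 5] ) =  [ - 9, -9,- 9, - 8.61, - 6, - 1, - 1, 7/10,3.63,4,5, 7.32, 8, 8,9, 9] 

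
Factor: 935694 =2^1*3^2*227^1*229^1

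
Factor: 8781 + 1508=10289 = 10289^1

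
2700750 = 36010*75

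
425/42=10 + 5/42 = 10.12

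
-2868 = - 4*717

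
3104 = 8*388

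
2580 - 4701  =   - 2121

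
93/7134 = 31/2378  =  0.01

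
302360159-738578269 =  - 436218110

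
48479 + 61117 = 109596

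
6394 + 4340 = 10734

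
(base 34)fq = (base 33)G8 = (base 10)536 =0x218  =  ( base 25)lb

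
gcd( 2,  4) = 2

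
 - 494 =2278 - 2772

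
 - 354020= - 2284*155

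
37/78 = 37/78  =  0.47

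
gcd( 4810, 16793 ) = 1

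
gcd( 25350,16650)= 150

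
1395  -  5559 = - 4164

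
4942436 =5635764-693328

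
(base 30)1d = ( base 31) 1c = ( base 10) 43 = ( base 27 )1G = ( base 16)2b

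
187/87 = 187/87 = 2.15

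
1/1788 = 1/1788 = 0.00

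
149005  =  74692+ 74313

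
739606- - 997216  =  1736822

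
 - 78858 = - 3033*26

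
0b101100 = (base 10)44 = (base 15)2E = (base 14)32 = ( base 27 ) 1h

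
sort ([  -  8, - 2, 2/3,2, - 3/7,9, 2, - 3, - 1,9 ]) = [-8,  -  3,-2, - 1, - 3/7, 2/3, 2, 2,9,9]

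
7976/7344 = 997/918 = 1.09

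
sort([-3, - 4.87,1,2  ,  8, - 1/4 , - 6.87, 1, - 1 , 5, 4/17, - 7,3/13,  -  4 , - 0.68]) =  [ - 7  , - 6.87,-4.87, - 4,-3, - 1, - 0.68, - 1/4,3/13,  4/17,1, 1,2, 5, 8]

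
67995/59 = 67995/59 = 1152.46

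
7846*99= 776754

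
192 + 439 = 631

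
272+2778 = 3050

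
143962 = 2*71981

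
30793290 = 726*42415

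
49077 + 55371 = 104448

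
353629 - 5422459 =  - 5068830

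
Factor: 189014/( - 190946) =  - 587^1*593^(  -  1 ) = - 587/593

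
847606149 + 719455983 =1567062132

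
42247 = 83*509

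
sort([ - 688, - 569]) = [ - 688, - 569 ] 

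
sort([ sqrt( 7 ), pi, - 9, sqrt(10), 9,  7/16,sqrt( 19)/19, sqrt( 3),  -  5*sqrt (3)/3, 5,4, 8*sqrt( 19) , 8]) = [- 9,-5*sqrt(3)/3,  sqrt ( 19 ) /19, 7/16, sqrt(3), sqrt(7 ), pi, sqrt( 10 ), 4,5,8, 9,  8 * sqrt( 19)] 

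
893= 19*47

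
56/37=1+19/37 = 1.51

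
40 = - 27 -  - 67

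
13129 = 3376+9753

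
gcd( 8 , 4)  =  4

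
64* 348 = 22272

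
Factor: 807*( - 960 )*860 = -666259200 = - 2^8*3^2*5^2*43^1*269^1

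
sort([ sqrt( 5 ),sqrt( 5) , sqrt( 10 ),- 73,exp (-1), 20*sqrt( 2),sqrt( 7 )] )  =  [ - 73, exp (- 1),sqrt( 5),sqrt( 5), sqrt( 7), sqrt( 10 ), 20*sqrt(2) ]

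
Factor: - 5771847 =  - 3^1*43^1*101^1*443^1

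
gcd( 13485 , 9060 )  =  15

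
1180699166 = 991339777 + 189359389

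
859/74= 859/74 = 11.61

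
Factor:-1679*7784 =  - 13069336 = - 2^3*7^1*23^1*73^1*139^1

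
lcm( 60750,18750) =1518750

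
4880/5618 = 2440/2809 = 0.87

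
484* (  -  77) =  - 37268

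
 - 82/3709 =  - 82/3709 = - 0.02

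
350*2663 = 932050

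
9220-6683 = 2537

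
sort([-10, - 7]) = [ - 10, - 7 ] 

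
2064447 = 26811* 77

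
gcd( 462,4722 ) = 6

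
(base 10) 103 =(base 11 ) 94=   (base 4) 1213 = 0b1100111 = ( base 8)147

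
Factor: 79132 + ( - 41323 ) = 3^2*4201^1  =  37809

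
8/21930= 4/10965 = 0.00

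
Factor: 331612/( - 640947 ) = -2^2*3^(-1)*82903^1 * 213649^( - 1) 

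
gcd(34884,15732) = 684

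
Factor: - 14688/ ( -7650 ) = 2^4 * 3^1*5^( - 2) = 48/25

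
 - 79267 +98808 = 19541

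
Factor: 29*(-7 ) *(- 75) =3^1*5^2*7^1*29^1  =  15225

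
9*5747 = 51723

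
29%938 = 29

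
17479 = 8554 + 8925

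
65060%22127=20806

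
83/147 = 83/147=0.56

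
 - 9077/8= -9077/8 = - 1134.62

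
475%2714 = 475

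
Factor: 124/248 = 2^(  -  1)= 1/2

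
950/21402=475/10701= 0.04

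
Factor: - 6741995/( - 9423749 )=5^1*13^1*191^(-1 )*49339^( - 1)*103723^1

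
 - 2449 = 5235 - 7684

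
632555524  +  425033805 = 1057589329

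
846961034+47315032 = 894276066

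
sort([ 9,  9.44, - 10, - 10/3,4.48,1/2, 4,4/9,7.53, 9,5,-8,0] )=[ - 10, - 8, - 10/3,0, 4/9,1/2,4,4.48,5,7.53, 9,9,9.44] 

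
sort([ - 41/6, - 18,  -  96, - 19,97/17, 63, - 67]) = [  -  96, -67, - 19, - 18, - 41/6,  97/17, 63]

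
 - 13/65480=  -  13/65480 = - 0.00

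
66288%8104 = 1456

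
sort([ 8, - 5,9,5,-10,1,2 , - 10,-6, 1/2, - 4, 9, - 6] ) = [ - 10, - 10, - 6, - 6, - 5, - 4 , 1/2,1,2,5,8,9,9 ] 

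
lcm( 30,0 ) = 0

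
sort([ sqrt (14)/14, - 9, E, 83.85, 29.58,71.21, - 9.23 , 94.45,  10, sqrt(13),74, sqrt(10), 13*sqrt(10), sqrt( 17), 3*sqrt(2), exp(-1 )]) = [ - 9.23, - 9, sqrt(14)/14, exp( - 1 ), E, sqrt(10),sqrt(13 ), sqrt(17),3*sqrt(2), 10, 29.58 , 13*sqrt(10),  71.21,74, 83.85, 94.45 ] 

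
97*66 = 6402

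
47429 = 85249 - 37820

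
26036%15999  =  10037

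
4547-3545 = 1002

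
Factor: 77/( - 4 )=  - 2^( - 2 ) * 7^1*11^1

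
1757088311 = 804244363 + 952843948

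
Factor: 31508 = 2^2  *  7877^1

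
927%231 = 3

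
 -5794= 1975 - 7769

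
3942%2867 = 1075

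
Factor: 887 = 887^1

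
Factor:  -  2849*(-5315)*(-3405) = -51559991175 = - 3^1*5^2*7^1*11^1*37^1*227^1*1063^1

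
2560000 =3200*800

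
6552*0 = 0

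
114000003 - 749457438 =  - 635457435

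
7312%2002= 1306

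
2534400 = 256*9900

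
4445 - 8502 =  - 4057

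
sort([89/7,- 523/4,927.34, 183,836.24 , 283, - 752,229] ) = [-752, - 523/4,89/7,183,229, 283,836.24, 927.34 ]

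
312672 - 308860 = 3812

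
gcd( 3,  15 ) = 3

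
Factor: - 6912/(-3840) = 9/5=3^2*5^( - 1 )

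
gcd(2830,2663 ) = 1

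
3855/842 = 3855/842  =  4.58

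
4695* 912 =4281840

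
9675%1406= 1239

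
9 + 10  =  19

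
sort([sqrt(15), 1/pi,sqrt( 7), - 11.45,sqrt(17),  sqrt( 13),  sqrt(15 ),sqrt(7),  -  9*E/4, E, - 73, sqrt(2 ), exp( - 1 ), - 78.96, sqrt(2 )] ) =[ - 78.96, - 73 , - 11.45, - 9*E/4,1/pi, exp(-1),sqrt(2),  sqrt(2), sqrt(7 ),sqrt( 7),E, sqrt ( 13 ), sqrt( 15 ),sqrt( 15),sqrt(17)]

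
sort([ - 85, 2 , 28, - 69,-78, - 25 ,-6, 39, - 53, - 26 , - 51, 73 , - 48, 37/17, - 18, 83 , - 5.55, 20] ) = [ - 85,-78, - 69,-53, - 51, - 48, - 26, - 25, - 18,-6, - 5.55, 2, 37/17,20, 28, 39, 73, 83]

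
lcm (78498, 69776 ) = 627984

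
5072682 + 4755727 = 9828409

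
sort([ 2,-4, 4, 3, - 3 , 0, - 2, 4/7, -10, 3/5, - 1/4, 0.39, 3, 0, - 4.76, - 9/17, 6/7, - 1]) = [ - 10, - 4.76 ,-4,-3, - 2, - 1, - 9/17, -1/4, 0, 0,0.39, 4/7, 3/5 , 6/7, 2, 3,3, 4 ]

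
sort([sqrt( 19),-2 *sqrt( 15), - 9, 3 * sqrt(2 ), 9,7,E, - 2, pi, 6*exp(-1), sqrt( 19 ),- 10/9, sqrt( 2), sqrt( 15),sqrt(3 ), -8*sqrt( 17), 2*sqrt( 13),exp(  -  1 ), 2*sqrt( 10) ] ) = [ - 8*sqrt( 17),-9, - 2*sqrt( 15) , - 2, - 10/9, exp( - 1) , sqrt( 2), sqrt( 3), 6*exp(-1),E, pi, sqrt(15),3*sqrt( 2 ), sqrt(19),sqrt( 19), 2*sqrt( 10), 7,2 * sqrt(13 ), 9] 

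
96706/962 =48353/481 = 100.53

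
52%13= 0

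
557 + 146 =703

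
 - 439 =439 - 878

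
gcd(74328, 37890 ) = 6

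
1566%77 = 26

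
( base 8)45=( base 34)13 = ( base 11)34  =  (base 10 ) 37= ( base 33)14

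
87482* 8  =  699856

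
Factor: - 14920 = -2^3  *5^1*373^1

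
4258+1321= 5579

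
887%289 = 20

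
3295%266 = 103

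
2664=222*12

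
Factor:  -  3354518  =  -2^1 *113^1 *14843^1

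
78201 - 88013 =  - 9812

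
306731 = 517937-211206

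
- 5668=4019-9687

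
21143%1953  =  1613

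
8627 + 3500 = 12127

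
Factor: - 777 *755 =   -  586635 =- 3^1*5^1* 7^1*37^1*151^1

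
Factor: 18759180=2^2*3^1*5^1*11^1*43^1 * 661^1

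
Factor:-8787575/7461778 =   -  2^(  -  1)*5^2*351503^1*3730889^(-1)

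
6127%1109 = 582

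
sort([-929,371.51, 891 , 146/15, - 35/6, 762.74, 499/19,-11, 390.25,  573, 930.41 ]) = [-929,- 11, - 35/6,146/15, 499/19 , 371.51, 390.25, 573, 762.74, 891,930.41]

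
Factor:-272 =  - 2^4*17^1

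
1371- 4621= -3250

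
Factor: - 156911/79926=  - 907/462 = - 2^( - 1)*3^( - 1 )*7^( - 1 ) *11^( - 1)*907^1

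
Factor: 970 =2^1 *5^1*97^1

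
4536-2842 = 1694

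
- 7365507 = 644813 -8010320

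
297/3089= 297/3089  =  0.10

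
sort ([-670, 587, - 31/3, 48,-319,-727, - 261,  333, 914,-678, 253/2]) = [-727,-678, - 670, - 319,  -  261,-31/3, 48, 253/2, 333 , 587 , 914]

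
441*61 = 26901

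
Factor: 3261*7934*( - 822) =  - 21267420228 = - 2^2 * 3^2*137^1*1087^1*3967^1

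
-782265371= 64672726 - 846938097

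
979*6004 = 5877916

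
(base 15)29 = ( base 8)47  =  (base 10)39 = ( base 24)1f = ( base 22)1h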